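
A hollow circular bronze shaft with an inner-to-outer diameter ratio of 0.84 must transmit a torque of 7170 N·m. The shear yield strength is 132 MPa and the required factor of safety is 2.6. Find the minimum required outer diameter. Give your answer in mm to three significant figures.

τ_allow = 132/2.6 = 50.77 MPa.
For a hollow shaft τ = 16T/[πd_o³(1−k⁴)] with k = 0.84, so 1−k⁴ = 0.5021.
d_o³ = 16T/[π τ_allow (1−k⁴)] = 16×7170000/(π×50.77×0.5021) = 1.432×10^6 mm³.
d_o = 112.7 mm.

d_o = 113 mm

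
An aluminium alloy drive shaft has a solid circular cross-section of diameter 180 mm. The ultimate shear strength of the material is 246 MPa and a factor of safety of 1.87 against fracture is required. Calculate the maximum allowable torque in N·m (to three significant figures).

τ_allow = 246/1.87 = 131.6 MPa.
For a solid shaft T_allow = τ_allow·πd³/16; πd³/16 = π×180³/16 = 1.145×10^6 mm³.
T_allow = 131.6×1.145×10^6 = 1.506×10^8 N·mm = 150600 N·m.

T_allow = 1.51×10^5 N·m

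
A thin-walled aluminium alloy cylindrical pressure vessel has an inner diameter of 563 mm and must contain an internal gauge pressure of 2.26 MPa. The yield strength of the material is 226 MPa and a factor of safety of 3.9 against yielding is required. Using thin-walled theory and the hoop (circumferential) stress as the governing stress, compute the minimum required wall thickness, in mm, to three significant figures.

t = 11.0 mm

σ_allow = 226/3.9 = 57.95 MPa.
Hoop stress σ_h = pD/(2t), so t = pD/(2σ_allow) = 2.26×563/(2×57.95) = 10.98 mm.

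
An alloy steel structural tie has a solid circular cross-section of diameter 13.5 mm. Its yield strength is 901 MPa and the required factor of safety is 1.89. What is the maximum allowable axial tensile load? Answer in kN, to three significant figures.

σ_allow = 901/1.89 = 476.7 MPa.
A = πd²/4 = π×13.5²/4 = 143.1 mm².
F_allow = σ_allow × A = 476.7×143.1 = 68240 N.

F_allow = 68.2 kN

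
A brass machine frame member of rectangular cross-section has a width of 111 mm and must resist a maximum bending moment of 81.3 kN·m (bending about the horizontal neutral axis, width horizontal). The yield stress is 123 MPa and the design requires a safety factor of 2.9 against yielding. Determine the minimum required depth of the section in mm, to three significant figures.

h = 322 mm

σ_allow = 123/2.9 = 42.41 MPa.
For a rectangular section σ = 6M/(bh²), so h² = 6M/(b σ_allow) = 6×8.1300×10^7/(111×42.41) = 103600 mm².
h = 321.9 mm.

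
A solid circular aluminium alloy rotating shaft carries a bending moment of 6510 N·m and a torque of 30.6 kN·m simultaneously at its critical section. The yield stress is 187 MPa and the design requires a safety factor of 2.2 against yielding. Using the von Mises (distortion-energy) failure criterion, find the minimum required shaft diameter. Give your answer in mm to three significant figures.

d = 148 mm

σ_allow = σ_y/n = 187/2.2 = 85.00 MPa.
For a solid shaft σ_b = 32M/(πd³) and τ = 16T/(πd³), so the von Mises stress is σ' = (16/πd³)·√(4M²+3T²).
√(4M²+3T²) = √(4×(6.510×10^6)² + 3×(3.060×10^7)²) = 5.458×10^7 N·mm.
d³ = 16×5.458×10^7/(π×85.00) = 3.270×10^6 mm³.
d = 148.4 mm.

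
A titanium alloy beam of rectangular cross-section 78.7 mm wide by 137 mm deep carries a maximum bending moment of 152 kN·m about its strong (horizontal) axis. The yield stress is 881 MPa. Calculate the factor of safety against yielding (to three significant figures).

n = 1.43

Section modulus S = bh²/6 = 78.7×137²/6 = 246200 mm³.
σ = M/S = 1.5200×10^8/246200 = 617.4 MPa.
n = 881/617.4 = 1.427.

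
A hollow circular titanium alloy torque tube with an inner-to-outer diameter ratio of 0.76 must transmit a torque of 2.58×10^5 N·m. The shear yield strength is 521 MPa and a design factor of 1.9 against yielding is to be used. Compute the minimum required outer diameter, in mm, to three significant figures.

d_o = 193 mm

τ_allow = 521/1.9 = 274.2 MPa.
For a hollow shaft τ = 16T/[πd_o³(1−k⁴)] with k = 0.76, so 1−k⁴ = 0.6664.
d_o³ = 16T/[π τ_allow (1−k⁴)] = 16×2.5800×10^8/(π×274.2×0.6664) = 7.191×10^6 mm³.
d_o = 193.0 mm.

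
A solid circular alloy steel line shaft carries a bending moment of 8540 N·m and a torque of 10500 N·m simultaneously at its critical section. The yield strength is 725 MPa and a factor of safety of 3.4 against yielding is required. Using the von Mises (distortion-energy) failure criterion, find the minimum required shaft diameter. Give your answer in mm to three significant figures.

d = 84.2 mm

σ_allow = σ_y/n = 725/3.4 = 213.2 MPa.
For a solid shaft σ_b = 32M/(πd³) and τ = 16T/(πd³), so the von Mises stress is σ' = (16/πd³)·√(4M²+3T²).
√(4M²+3T²) = √(4×(8.540×10^6)² + 3×(1.050×10^7)²) = 2.495×10^7 N·mm.
d³ = 16×2.495×10^7/(π×213.2) = 595900 mm³.
d = 84.15 mm.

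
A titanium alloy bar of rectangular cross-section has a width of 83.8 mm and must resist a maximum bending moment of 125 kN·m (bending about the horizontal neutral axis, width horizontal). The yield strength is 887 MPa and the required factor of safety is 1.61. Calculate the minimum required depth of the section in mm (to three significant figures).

σ_allow = 887/1.61 = 550.9 MPa.
For a rectangular section σ = 6M/(bh²), so h² = 6M/(b σ_allow) = 6×1.2500×10^8/(83.8×550.9) = 16240 mm².
h = 127.5 mm.

h = 127 mm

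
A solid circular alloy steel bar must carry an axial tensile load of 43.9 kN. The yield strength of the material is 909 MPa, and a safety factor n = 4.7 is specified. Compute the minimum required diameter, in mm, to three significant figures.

Allowable stress σ_allow = 909/4.7 = 193.4 MPa.
Required area A = F/σ_allow = 43900/193.4 = 227.0 mm².
A = πd²/4 → d = √(4A/π) = 17.00 mm.

d = 17.0 mm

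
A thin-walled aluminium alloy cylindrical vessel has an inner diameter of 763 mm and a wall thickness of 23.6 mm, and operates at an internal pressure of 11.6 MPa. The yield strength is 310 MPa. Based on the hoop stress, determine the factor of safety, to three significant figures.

n = 1.65

σ_h = pD/(2t) = 11.6×763/(2×23.6) = 187.5 MPa.
n = 310/187.5 = 1.653.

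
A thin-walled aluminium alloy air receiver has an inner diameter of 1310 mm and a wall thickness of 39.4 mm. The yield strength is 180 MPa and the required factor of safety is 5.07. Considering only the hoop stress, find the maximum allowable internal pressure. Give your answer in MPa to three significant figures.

p_allow = 2.14 MPa

σ_allow = 180/5.07 = 35.50 MPa.
σ_h = pD/(2t) → p_allow = 2σ_allow t/D = 2×35.50×39.4/1310 = 2.136 MPa.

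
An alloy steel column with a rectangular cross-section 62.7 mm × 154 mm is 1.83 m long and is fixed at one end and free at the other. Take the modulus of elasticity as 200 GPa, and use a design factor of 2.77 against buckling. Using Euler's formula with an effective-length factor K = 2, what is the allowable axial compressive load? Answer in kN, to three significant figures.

P_allow = 168 kN

Buckling occurs about the weak axis: I_min = h·b³/12 = 154×62.7³/12 = 3.163×10^6 mm⁴ (b = 62.7 mm is the smaller dimension).
Effective length L_e = KL = 2×1.83 m = 3660 mm.
Euler critical load P_cr = π²EI/L_e² = π²×200000×3.163×10^6/3660² = 466100 N.
P_allow = P_cr/n = 466100/2.77 = 168300 N.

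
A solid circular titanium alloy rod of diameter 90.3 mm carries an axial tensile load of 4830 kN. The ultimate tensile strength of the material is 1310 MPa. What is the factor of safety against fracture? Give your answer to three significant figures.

n = 1.74

A = πd²/4 = 6404 mm².
σ = F/A = 4830000/6404 = 754.2 MPa.
n = 1310/754.2 = 1.737.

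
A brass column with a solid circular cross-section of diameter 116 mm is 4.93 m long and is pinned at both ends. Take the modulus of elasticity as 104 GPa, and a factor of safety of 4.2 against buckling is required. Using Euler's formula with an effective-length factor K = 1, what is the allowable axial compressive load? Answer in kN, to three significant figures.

P_allow = 89.4 kN

I = πd⁴/64 = π×116⁴/64 = 8.888×10^6 mm⁴.
Effective length L_e = KL = 1×4.93 m = 4930 mm.
Euler critical load P_cr = π²EI/L_e² = π²×104000×8.888×10^6/4930² = 375400 N.
P_allow = P_cr/n = 375400/4.2 = 89370 N.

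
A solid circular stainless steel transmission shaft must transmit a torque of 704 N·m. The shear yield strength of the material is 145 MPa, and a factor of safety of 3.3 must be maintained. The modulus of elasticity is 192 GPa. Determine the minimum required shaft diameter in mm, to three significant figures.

d = 43.4 mm

Allowable shear stress τ_allow = 145/3.3 = 43.94 MPa.
For a solid shaft τ = 16T/(πd³), so d³ = 16T/(π τ_allow) = 16×704000/(π×43.94) = 81600 mm³.
d = (81600)^(1/3) = 43.37 mm.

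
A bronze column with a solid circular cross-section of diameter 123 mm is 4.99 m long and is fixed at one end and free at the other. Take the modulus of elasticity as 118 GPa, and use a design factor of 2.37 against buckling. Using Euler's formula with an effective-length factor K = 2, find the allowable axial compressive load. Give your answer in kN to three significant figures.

I = πd⁴/64 = π×123⁴/64 = 1.124×10^7 mm⁴.
Effective length L_e = KL = 2×4.99 m = 9980 mm.
Euler critical load P_cr = π²EI/L_e² = π²×118000×1.124×10^7/9980² = 131400 N.
P_allow = P_cr/n = 131400/2.37 = 55430 N.

P_allow = 55.4 kN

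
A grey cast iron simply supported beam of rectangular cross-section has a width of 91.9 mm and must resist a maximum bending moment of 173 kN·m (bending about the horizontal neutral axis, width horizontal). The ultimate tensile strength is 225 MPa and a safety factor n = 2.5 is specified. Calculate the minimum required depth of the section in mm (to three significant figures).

σ_allow = 225/2.5 = 90.00 MPa.
For a rectangular section σ = 6M/(bh²), so h² = 6M/(b σ_allow) = 6×1.7300×10^8/(91.9×90.00) = 125500 mm².
h = 354.3 mm.

h = 354 mm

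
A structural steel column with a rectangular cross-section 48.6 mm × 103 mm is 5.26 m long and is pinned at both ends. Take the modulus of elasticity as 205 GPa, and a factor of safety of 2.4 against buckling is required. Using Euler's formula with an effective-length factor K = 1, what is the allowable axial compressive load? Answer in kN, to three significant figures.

Buckling occurs about the weak axis: I_min = h·b³/12 = 103×48.6³/12 = 985300 mm⁴ (b = 48.6 mm is the smaller dimension).
Effective length L_e = KL = 1×5.26 m = 5260 mm.
Euler critical load P_cr = π²EI/L_e² = π²×205000×985300/5260² = 72050 N.
P_allow = P_cr/n = 72050/2.4 = 30020 N.

P_allow = 30.0 kN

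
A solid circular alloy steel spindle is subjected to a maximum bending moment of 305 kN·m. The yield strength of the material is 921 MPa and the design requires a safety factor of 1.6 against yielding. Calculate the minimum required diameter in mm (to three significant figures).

d = 175 mm

σ_allow = 921/1.6 = 575.6 MPa.
For a solid circular section σ = 32M/(πd³), so d³ = 32M/(π σ_allow) = 32×3.0500×10^8/(π×575.6) = 5.397×10^6 mm³.
d = 175.4 mm.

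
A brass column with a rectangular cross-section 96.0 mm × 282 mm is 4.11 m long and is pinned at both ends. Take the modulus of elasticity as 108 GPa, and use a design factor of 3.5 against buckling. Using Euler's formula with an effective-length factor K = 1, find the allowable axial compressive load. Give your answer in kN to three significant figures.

Buckling occurs about the weak axis: I_min = h·b³/12 = 282×96.0³/12 = 2.079×10^7 mm⁴ (b = 96.0 mm is the smaller dimension).
Effective length L_e = KL = 1×4.11 m = 4110 mm.
Euler critical load P_cr = π²EI/L_e² = π²×108000×2.079×10^7/4110² = 1.312×10^6 N.
P_allow = P_cr/n = 1.312×10^6/3.5 = 374800 N.

P_allow = 375 kN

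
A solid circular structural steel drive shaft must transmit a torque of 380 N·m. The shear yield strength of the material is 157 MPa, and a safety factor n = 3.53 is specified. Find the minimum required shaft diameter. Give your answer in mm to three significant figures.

Allowable shear stress τ_allow = 157/3.53 = 44.48 MPa.
For a solid shaft τ = 16T/(πd³), so d³ = 16T/(π τ_allow) = 16×380000/(π×44.48) = 43510 mm³.
d = (43510)^(1/3) = 35.17 mm.

d = 35.2 mm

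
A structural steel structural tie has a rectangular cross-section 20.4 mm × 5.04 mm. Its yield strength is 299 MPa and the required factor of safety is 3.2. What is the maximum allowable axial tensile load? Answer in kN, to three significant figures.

σ_allow = 299/3.2 = 93.44 MPa.
A = 20.4×5.04 = 102.8 mm².
F_allow = σ_allow × A = 93.44×102.8 = 9607 N.

F_allow = 9.61 kN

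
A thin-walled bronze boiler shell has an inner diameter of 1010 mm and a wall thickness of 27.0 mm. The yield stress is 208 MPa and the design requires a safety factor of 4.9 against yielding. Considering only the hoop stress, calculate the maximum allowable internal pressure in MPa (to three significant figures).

p_allow = 2.27 MPa

σ_allow = 208/4.9 = 42.45 MPa.
σ_h = pD/(2t) → p_allow = 2σ_allow t/D = 2×42.45×27.0/1010 = 2.270 MPa.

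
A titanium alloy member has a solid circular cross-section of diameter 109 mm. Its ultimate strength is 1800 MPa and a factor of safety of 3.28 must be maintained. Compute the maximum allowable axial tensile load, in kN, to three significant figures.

σ_allow = 1800/3.28 = 548.8 MPa.
A = πd²/4 = π×109²/4 = 9331 mm².
F_allow = σ_allow × A = 548.8×9331 = 5.121×10^6 N.

F_allow = 5120 kN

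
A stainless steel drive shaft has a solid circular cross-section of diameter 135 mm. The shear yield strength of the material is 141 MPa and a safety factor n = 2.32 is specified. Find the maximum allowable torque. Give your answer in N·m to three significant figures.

τ_allow = 141/2.32 = 60.78 MPa.
For a solid shaft T_allow = τ_allow·πd³/16; πd³/16 = π×135³/16 = 483100 mm³.
T_allow = 60.78×483100 = 2.936×10^7 N·mm = 29360 N·m.

T_allow = 29400 N·m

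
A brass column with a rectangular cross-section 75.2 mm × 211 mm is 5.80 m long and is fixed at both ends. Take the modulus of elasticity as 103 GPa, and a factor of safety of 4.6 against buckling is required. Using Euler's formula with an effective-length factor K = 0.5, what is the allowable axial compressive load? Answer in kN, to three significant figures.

Buckling occurs about the weak axis: I_min = h·b³/12 = 211×75.2³/12 = 7.477×10^6 mm⁴ (b = 75.2 mm is the smaller dimension).
Effective length L_e = KL = 0.5×5.80 m = 2900 mm.
Euler critical load P_cr = π²EI/L_e² = π²×103000×7.477×10^6/2900² = 903800 N.
P_allow = P_cr/n = 903800/4.6 = 196500 N.

P_allow = 196 kN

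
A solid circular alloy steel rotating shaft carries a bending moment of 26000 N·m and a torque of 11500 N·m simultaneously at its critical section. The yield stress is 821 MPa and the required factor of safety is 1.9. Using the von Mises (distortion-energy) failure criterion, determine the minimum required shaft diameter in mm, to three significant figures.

σ_allow = σ_y/n = 821/1.9 = 432.1 MPa.
For a solid shaft σ_b = 32M/(πd³) and τ = 16T/(πd³), so the von Mises stress is σ' = (16/πd³)·√(4M²+3T²).
√(4M²+3T²) = √(4×(2.600×10^7)² + 3×(1.150×10^7)²) = 5.568×10^7 N·mm.
d³ = 16×5.568×10^7/(π×432.1) = 656300 mm³.
d = 86.90 mm.

d = 86.9 mm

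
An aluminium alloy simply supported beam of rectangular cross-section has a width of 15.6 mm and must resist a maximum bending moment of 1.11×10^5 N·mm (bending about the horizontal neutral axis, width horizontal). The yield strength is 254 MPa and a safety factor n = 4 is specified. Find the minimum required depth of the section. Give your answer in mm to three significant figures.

h = 25.9 mm

σ_allow = 254/4 = 63.50 MPa.
For a rectangular section σ = 6M/(bh²), so h² = 6M/(b σ_allow) = 6×111000/(15.6×63.50) = 672.3 mm².
h = 25.93 mm.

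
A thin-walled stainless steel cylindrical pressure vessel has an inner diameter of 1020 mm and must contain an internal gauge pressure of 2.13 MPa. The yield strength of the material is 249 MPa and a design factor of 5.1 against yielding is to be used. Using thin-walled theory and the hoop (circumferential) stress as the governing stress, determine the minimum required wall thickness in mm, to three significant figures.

t = 22.2 mm

σ_allow = 249/5.1 = 48.82 MPa.
Hoop stress σ_h = pD/(2t), so t = pD/(2σ_allow) = 2.13×1020/(2×48.82) = 22.25 mm.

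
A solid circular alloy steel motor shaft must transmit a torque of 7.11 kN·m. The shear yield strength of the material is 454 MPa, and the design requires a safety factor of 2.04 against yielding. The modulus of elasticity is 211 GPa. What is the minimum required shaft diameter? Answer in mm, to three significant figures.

d = 54.6 mm

Allowable shear stress τ_allow = 454/2.04 = 222.5 MPa.
For a solid shaft τ = 16T/(πd³), so d³ = 16T/(π τ_allow) = 16×7110000/(π×222.5) = 162700 mm³.
d = (162700)^(1/3) = 54.59 mm.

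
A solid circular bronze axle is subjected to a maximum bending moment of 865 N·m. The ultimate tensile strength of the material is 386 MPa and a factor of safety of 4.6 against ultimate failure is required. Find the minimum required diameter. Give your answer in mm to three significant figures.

d = 47.2 mm

σ_allow = 386/4.6 = 83.91 MPa.
For a solid circular section σ = 32M/(πd³), so d³ = 32M/(π σ_allow) = 32×865000/(π×83.91) = 105000 mm³.
d = 47.18 mm.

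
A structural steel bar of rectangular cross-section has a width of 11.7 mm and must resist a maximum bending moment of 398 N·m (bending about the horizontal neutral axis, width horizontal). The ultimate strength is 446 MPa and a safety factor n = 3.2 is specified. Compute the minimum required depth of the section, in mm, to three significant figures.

σ_allow = 446/3.2 = 139.4 MPa.
For a rectangular section σ = 6M/(bh²), so h² = 6M/(b σ_allow) = 6×398000/(11.7×139.4) = 1464 mm².
h = 38.27 mm.

h = 38.3 mm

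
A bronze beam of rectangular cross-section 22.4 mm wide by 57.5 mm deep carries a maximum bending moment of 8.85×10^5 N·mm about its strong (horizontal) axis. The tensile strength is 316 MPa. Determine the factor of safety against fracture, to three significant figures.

n = 4.41

Section modulus S = bh²/6 = 22.4×57.5²/6 = 12340 mm³.
σ = M/S = 885000/12340 = 71.70 MPa.
n = 316/71.70 = 4.407.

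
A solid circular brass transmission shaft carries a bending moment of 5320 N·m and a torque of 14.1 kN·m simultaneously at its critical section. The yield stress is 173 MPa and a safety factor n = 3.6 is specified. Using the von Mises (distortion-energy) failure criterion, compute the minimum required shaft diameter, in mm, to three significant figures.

d = 141 mm

σ_allow = σ_y/n = 173/3.6 = 48.06 MPa.
For a solid shaft σ_b = 32M/(πd³) and τ = 16T/(πd³), so the von Mises stress is σ' = (16/πd³)·√(4M²+3T²).
√(4M²+3T²) = √(4×(5.320×10^6)² + 3×(1.410×10^7)²) = 2.664×10^7 N·mm.
d³ = 16×2.664×10^7/(π×48.06) = 2.823×10^6 mm³.
d = 141.3 mm.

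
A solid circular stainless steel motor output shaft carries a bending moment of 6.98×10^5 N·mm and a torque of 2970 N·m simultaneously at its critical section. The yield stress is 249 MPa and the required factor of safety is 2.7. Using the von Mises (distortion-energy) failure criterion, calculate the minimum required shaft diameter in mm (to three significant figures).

σ_allow = σ_y/n = 249/2.7 = 92.22 MPa.
For a solid shaft σ_b = 32M/(πd³) and τ = 16T/(πd³), so the von Mises stress is σ' = (16/πd³)·√(4M²+3T²).
√(4M²+3T²) = √(4×(698000)² + 3×(2.970×10^6)²) = 5.330×10^6 N·mm.
d³ = 16×5.330×10^6/(π×92.22) = 294400 mm³.
d = 66.52 mm.

d = 66.5 mm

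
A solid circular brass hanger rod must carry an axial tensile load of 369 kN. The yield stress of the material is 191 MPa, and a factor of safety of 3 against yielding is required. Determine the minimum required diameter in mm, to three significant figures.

d = 85.9 mm

Allowable stress σ_allow = 191/3 = 63.67 MPa.
Required area A = F/σ_allow = 369000/63.67 = 5796 mm².
A = πd²/4 → d = √(4A/π) = 85.90 mm.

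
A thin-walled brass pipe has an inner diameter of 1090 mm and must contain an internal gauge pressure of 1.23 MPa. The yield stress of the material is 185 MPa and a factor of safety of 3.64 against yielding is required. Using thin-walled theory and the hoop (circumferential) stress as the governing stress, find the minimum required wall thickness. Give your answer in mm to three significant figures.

t = 13.2 mm

σ_allow = 185/3.64 = 50.82 MPa.
Hoop stress σ_h = pD/(2t), so t = pD/(2σ_allow) = 1.23×1090/(2×50.82) = 13.19 mm.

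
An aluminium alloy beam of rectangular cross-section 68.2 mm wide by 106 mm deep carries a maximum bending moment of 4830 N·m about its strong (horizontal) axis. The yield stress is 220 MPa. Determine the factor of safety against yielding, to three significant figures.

n = 5.82

Section modulus S = bh²/6 = 68.2×106²/6 = 127700 mm³.
σ = M/S = 4830000/127700 = 37.82 MPa.
n = 220/37.82 = 5.817.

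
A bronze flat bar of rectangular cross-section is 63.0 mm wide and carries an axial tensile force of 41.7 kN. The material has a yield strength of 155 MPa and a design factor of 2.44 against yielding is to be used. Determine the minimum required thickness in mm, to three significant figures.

t = 10.4 mm

σ_allow = 155/2.44 = 63.52 MPa.
Required area A = F/σ_allow = 41700/63.52 = 656.4 mm².
t = A/w = 656.4/63.0 = 10.42 mm.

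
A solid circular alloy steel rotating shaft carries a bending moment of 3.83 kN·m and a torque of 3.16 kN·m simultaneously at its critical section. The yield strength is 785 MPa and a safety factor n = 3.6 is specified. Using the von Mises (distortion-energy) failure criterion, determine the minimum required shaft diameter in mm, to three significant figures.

d = 60.4 mm

σ_allow = σ_y/n = 785/3.6 = 218.1 MPa.
For a solid shaft σ_b = 32M/(πd³) and τ = 16T/(πd³), so the von Mises stress is σ' = (16/πd³)·√(4M²+3T²).
√(4M²+3T²) = √(4×(3.830×10^6)² + 3×(3.160×10^6)²) = 9.414×10^6 N·mm.
d³ = 16×9.414×10^6/(π×218.1) = 219900 mm³.
d = 60.36 mm.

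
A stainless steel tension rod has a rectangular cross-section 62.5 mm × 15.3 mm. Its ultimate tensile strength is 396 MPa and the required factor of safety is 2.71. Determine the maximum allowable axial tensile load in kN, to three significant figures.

σ_allow = 396/2.71 = 146.1 MPa.
A = 62.5×15.3 = 956.2 mm².
F_allow = σ_allow × A = 146.1×956.2 = 139700 N.

F_allow = 140 kN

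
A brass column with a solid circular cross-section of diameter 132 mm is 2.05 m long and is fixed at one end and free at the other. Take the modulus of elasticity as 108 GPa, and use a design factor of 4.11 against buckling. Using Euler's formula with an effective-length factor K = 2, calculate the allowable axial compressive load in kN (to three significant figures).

I = πd⁴/64 = π×132⁴/64 = 1.490×10^7 mm⁴.
Effective length L_e = KL = 2×2.05 m = 4100 mm.
Euler critical load P_cr = π²EI/L_e² = π²×108000×1.490×10^7/4100² = 945000 N.
P_allow = P_cr/n = 945000/4.11 = 229900 N.

P_allow = 230 kN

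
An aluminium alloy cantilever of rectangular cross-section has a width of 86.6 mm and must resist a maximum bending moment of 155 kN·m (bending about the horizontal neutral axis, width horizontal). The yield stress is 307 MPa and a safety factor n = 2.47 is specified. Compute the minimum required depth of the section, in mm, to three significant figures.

h = 294 mm

σ_allow = 307/2.47 = 124.3 MPa.
For a rectangular section σ = 6M/(bh²), so h² = 6M/(b σ_allow) = 6×1.5500×10^8/(86.6×124.3) = 86400 mm².
h = 293.9 mm.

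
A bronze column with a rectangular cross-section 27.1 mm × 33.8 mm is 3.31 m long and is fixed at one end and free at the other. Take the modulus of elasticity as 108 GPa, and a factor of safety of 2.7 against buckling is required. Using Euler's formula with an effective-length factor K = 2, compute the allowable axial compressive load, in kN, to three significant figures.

P_allow = 0.505 kN

Buckling occurs about the weak axis: I_min = h·b³/12 = 33.8×27.1³/12 = 56060 mm⁴ (b = 27.1 mm is the smaller dimension).
Effective length L_e = KL = 2×3.31 m = 6620 mm.
Euler critical load P_cr = π²EI/L_e² = π²×108000×56060/6620² = 1363 N.
P_allow = P_cr/n = 1363/2.7 = 505.0 N.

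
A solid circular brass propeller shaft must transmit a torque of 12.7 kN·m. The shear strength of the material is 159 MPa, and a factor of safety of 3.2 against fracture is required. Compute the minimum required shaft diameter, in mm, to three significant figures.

Allowable shear stress τ_allow = 159/3.2 = 49.69 MPa.
For a solid shaft τ = 16T/(πd³), so d³ = 16T/(π τ_allow) = 16×1.2700×10^7/(π×49.69) = 1.302×10^6 mm³.
d = (1.302×10^6)^(1/3) = 109.2 mm.

d = 109 mm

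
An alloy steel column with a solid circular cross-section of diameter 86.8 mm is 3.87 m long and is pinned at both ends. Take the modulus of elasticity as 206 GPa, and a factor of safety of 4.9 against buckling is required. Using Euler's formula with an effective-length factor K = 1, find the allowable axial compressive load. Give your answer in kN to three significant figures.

P_allow = 77.2 kN

I = πd⁴/64 = π×86.8⁴/64 = 2.786×10^6 mm⁴.
Effective length L_e = KL = 1×3.87 m = 3870 mm.
Euler critical load P_cr = π²EI/L_e² = π²×206000×2.786×10^6/3870² = 378300 N.
P_allow = P_cr/n = 378300/4.9 = 77200 N.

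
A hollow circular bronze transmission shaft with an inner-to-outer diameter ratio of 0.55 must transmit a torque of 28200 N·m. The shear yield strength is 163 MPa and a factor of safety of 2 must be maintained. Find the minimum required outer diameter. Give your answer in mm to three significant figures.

τ_allow = 163/2 = 81.50 MPa.
For a hollow shaft τ = 16T/[πd_o³(1−k⁴)] with k = 0.55, so 1−k⁴ = 0.9085.
d_o³ = 16T/[π τ_allow (1−k⁴)] = 16×2.8200×10^7/(π×81.50×0.9085) = 1.940×10^6 mm³.
d_o = 124.7 mm.

d_o = 125 mm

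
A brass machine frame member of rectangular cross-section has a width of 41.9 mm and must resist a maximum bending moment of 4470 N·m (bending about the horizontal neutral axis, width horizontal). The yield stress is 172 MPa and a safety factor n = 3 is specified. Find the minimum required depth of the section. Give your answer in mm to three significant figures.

σ_allow = 172/3 = 57.33 MPa.
For a rectangular section σ = 6M/(bh²), so h² = 6M/(b σ_allow) = 6×4470000/(41.9×57.33) = 11160 mm².
h = 105.7 mm.

h = 106 mm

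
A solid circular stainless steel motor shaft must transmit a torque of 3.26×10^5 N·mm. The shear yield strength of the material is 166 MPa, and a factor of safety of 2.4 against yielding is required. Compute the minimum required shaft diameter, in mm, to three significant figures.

d = 28.8 mm

Allowable shear stress τ_allow = 166/2.4 = 69.17 MPa.
For a solid shaft τ = 16T/(πd³), so d³ = 16T/(π τ_allow) = 16×326000/(π×69.17) = 24000 mm³.
d = (24000)^(1/3) = 28.85 mm.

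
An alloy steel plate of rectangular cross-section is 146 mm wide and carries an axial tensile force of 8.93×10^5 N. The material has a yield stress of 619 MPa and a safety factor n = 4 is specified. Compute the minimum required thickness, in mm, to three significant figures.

t = 39.5 mm

σ_allow = 619/4 = 154.8 MPa.
Required area A = F/σ_allow = 893000/154.8 = 5771 mm².
t = A/w = 5771/146 = 39.52 mm.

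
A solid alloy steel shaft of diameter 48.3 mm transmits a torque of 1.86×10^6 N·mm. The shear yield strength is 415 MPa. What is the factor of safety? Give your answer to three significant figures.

τ = 16T/(πd³) = 16×1860000/(π×48.3³) = 84.07 MPa.
n = τ_limit/τ = 415/84.07 = 4.936.

n = 4.94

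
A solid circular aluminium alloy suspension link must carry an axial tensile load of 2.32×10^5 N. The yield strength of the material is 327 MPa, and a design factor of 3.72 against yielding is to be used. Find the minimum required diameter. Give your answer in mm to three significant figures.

d = 58.0 mm

Allowable stress σ_allow = 327/3.72 = 87.90 MPa.
Required area A = F/σ_allow = 232000/87.90 = 2639 mm².
A = πd²/4 → d = √(4A/π) = 57.97 mm.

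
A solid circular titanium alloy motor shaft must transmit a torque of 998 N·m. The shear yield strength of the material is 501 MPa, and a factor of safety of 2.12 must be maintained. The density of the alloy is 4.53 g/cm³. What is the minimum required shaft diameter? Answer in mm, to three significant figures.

d = 27.8 mm

Allowable shear stress τ_allow = 501/2.12 = 236.3 MPa.
For a solid shaft τ = 16T/(πd³), so d³ = 16T/(π τ_allow) = 16×998000/(π×236.3) = 21510 mm³.
d = (21510)^(1/3) = 27.81 mm.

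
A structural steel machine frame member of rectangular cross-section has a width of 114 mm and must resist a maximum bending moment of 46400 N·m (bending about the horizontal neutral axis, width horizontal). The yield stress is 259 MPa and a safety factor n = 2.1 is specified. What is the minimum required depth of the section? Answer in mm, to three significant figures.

σ_allow = 259/2.1 = 123.3 MPa.
For a rectangular section σ = 6M/(bh²), so h² = 6M/(b σ_allow) = 6×4.6400×10^7/(114×123.3) = 19800 mm².
h = 140.7 mm.

h = 141 mm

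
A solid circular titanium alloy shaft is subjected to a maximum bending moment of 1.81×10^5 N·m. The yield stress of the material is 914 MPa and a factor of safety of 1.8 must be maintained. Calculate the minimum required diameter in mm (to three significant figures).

d = 154 mm

σ_allow = 914/1.8 = 507.8 MPa.
For a solid circular section σ = 32M/(πd³), so d³ = 32M/(π σ_allow) = 32×1.8100×10^8/(π×507.8) = 3.631×10^6 mm³.
d = 153.7 mm.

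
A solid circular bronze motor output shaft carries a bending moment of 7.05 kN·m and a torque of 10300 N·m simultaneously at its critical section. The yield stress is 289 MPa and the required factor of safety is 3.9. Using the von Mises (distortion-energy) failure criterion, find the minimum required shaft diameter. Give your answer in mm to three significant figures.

σ_allow = σ_y/n = 289/3.9 = 74.10 MPa.
For a solid shaft σ_b = 32M/(πd³) and τ = 16T/(πd³), so the von Mises stress is σ' = (16/πd³)·√(4M²+3T²).
√(4M²+3T²) = √(4×(7.050×10^6)² + 3×(1.030×10^7)²) = 2.274×10^7 N·mm.
d³ = 16×2.274×10^7/(π×74.10) = 1.563×10^6 mm³.
d = 116.0 mm.

d = 116 mm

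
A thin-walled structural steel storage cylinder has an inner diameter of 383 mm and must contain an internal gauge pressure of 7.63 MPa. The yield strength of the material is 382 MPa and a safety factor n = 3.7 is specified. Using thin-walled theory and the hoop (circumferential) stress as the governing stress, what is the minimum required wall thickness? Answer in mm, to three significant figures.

σ_allow = 382/3.7 = 103.2 MPa.
Hoop stress σ_h = pD/(2t), so t = pD/(2σ_allow) = 7.63×383/(2×103.2) = 14.15 mm.

t = 14.2 mm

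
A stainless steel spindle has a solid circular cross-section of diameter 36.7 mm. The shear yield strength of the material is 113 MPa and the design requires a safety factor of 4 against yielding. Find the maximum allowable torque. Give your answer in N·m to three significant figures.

τ_allow = 113/4 = 28.25 MPa.
For a solid shaft T_allow = τ_allow·πd³/16; πd³/16 = π×36.7³/16 = 9706 mm³.
T_allow = 28.25×9706 = 274200 N·mm = 274.2 N·m.

T_allow = 274 N·m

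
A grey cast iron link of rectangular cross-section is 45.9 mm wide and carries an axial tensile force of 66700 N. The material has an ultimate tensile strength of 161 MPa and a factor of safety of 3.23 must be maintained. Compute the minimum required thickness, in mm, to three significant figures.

t = 29.2 mm

σ_allow = 161/3.23 = 49.85 MPa.
Required area A = F/σ_allow = 66700/49.85 = 1338 mm².
t = A/w = 1338/45.9 = 29.15 mm.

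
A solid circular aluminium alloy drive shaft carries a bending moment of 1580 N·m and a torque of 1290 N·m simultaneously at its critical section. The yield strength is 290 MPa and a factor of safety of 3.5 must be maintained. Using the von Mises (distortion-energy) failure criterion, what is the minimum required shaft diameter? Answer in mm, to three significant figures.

σ_allow = σ_y/n = 290/3.5 = 82.86 MPa.
For a solid shaft σ_b = 32M/(πd³) and τ = 16T/(πd³), so the von Mises stress is σ' = (16/πd³)·√(4M²+3T²).
√(4M²+3T²) = √(4×(1.580×10^6)² + 3×(1.290×10^6)²) = 3.870×10^6 N·mm.
d³ = 16×3.870×10^6/(π×82.86) = 237900 mm³.
d = 61.96 mm.

d = 62.0 mm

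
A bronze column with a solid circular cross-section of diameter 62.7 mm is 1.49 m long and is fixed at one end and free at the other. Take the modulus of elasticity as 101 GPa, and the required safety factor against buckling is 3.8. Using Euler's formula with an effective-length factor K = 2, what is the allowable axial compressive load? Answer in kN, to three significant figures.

I = πd⁴/64 = π×62.7⁴/64 = 758600 mm⁴.
Effective length L_e = KL = 2×1.49 m = 2980 mm.
Euler critical load P_cr = π²EI/L_e² = π²×101000×758600/2980² = 85160 N.
P_allow = P_cr/n = 85160/3.8 = 22410 N.

P_allow = 22.4 kN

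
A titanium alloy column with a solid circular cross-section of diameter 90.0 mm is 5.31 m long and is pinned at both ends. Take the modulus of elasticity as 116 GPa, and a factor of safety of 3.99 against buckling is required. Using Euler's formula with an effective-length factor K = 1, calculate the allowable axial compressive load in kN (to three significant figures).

I = πd⁴/64 = π×90.0⁴/64 = 3.221×10^6 mm⁴.
Effective length L_e = KL = 1×5.31 m = 5310 mm.
Euler critical load P_cr = π²EI/L_e² = π²×116000×3.221×10^6/5310² = 130800 N.
P_allow = P_cr/n = 130800/3.99 = 32770 N.

P_allow = 32.8 kN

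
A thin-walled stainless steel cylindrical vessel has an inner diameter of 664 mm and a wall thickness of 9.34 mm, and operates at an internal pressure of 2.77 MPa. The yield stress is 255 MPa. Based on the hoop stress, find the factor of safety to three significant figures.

σ_h = pD/(2t) = 2.77×664/(2×9.34) = 98.46 MPa.
n = 255/98.46 = 2.590.

n = 2.59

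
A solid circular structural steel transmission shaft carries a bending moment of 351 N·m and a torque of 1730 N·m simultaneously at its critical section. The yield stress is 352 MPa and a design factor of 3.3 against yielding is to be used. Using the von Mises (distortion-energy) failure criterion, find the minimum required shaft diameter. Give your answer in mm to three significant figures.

σ_allow = σ_y/n = 352/3.3 = 106.7 MPa.
For a solid shaft σ_b = 32M/(πd³) and τ = 16T/(πd³), so the von Mises stress is σ' = (16/πd³)·√(4M²+3T²).
√(4M²+3T²) = √(4×(351000)² + 3×(1.730×10^6)²) = 3.078×10^6 N·mm.
d³ = 16×3.078×10^6/(π×106.7) = 146900 mm³.
d = 52.77 mm.

d = 52.8 mm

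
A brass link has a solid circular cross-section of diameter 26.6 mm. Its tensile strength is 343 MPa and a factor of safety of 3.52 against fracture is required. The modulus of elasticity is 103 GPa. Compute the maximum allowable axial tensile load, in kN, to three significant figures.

σ_allow = 343/3.52 = 97.44 MPa.
A = πd²/4 = π×26.6²/4 = 555.7 mm².
F_allow = σ_allow × A = 97.44×555.7 = 54150 N.

F_allow = 54.2 kN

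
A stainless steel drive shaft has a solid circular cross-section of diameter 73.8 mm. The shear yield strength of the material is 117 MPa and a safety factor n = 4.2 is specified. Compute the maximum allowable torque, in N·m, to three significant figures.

τ_allow = 117/4.2 = 27.86 MPa.
For a solid shaft T_allow = τ_allow·πd³/16; πd³/16 = π×73.8³/16 = 78920 mm³.
T_allow = 27.86×78920 = 2.199×10^6 N·mm = 2199 N·m.

T_allow = 2200 N·m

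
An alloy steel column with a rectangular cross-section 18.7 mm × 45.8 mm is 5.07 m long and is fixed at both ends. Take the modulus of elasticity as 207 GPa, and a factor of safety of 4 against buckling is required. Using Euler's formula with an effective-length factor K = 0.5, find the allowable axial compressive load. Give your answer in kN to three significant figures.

Buckling occurs about the weak axis: I_min = h·b³/12 = 45.8×18.7³/12 = 24960 mm⁴ (b = 18.7 mm is the smaller dimension).
Effective length L_e = KL = 0.5×5.07 m = 2535 mm.
Euler critical load P_cr = π²EI/L_e² = π²×207000×24960/2535² = 7935 N.
P_allow = P_cr/n = 7935/4 = 1984 N.

P_allow = 1.98 kN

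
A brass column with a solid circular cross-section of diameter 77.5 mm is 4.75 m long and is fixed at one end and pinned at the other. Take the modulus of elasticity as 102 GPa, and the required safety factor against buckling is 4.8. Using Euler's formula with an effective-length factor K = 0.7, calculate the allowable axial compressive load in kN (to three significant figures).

I = πd⁴/64 = π×77.5⁴/64 = 1.771×10^6 mm⁴.
Effective length L_e = KL = 0.7×4.75 m = 3325 mm.
Euler critical load P_cr = π²EI/L_e² = π²×102000×1.771×10^6/3325² = 161200 N.
P_allow = P_cr/n = 161200/4.8 = 33590 N.

P_allow = 33.6 kN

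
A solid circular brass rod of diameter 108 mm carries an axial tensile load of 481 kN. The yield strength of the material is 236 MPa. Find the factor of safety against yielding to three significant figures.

n = 4.49

A = πd²/4 = 9161 mm².
σ = F/A = 481000/9161 = 52.51 MPa.
n = 236/52.51 = 4.495.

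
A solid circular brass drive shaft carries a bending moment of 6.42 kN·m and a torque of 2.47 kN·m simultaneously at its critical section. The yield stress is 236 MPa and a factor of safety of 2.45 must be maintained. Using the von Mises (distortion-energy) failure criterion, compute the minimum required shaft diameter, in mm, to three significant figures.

d = 89.4 mm

σ_allow = σ_y/n = 236/2.45 = 96.33 MPa.
For a solid shaft σ_b = 32M/(πd³) and τ = 16T/(πd³), so the von Mises stress is σ' = (16/πd³)·√(4M²+3T²).
√(4M²+3T²) = √(4×(6.420×10^6)² + 3×(2.470×10^6)²) = 1.353×10^7 N·mm.
d³ = 16×1.353×10^7/(π×96.33) = 715600 mm³.
d = 89.44 mm.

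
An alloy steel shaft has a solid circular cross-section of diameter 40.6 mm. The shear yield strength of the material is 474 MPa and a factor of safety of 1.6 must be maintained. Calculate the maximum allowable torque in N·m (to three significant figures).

T_allow = 3890 N·m

τ_allow = 474/1.6 = 296.2 MPa.
For a solid shaft T_allow = τ_allow·πd³/16; πd³/16 = π×40.6³/16 = 13140 mm³.
T_allow = 296.2×13140 = 3.893×10^6 N·mm = 3893 N·m.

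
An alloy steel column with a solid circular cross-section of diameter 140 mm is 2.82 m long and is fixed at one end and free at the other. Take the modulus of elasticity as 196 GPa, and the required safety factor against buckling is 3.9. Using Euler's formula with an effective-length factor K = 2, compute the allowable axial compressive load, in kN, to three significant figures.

I = πd⁴/64 = π×140⁴/64 = 1.886×10^7 mm⁴.
Effective length L_e = KL = 2×2.82 m = 5640 mm.
Euler critical load P_cr = π²EI/L_e² = π²×196000×1.886×10^7/5640² = 1.147×10^6 N.
P_allow = P_cr/n = 1.147×10^6/3.9 = 294000 N.

P_allow = 294 kN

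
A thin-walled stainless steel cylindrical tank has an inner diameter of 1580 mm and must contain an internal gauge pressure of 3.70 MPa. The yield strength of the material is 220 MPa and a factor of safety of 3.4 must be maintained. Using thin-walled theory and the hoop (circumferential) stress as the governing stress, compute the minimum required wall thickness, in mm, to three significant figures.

t = 45.2 mm

σ_allow = 220/3.4 = 64.71 MPa.
Hoop stress σ_h = pD/(2t), so t = pD/(2σ_allow) = 3.70×1580/(2×64.71) = 45.17 mm.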